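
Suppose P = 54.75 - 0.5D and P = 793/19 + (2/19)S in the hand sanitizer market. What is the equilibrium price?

P* = 44

Set the two price expressions equal: 54.75 - 0.5Q = 793/19 + (2/19)Q.
989/76 = (23/38)Q, so Q* = 21.5.
P* = 54.75 − (0.5)(21.5) = 44.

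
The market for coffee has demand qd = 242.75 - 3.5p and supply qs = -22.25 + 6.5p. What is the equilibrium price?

Set qd = qs: 242.75 - 3.5p = -22.25 + 6.5p.
265 = 10p, so p* = 26.5.
q* = 242.75 − 3.5(26.5) = 150.

p* = 26.5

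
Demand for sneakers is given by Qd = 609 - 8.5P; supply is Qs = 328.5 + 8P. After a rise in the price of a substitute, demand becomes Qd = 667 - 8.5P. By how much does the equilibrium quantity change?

Original equilibrium: P* = 17, Q* = 464.5.
New equilibrium: 667 - 8.5P = 328.5 + 8P, so 338.5 = 16.5P and P' = 677/33; Q' = 667 − 8.5(677/33) = 32513/66.
Change in quantity: 32513/66 − 464.5 = 928/33.

ΔQ = 928/33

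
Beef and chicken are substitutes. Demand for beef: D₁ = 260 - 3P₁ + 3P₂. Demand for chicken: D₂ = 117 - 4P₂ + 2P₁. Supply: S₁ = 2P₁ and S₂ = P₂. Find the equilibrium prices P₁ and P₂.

P₁ = 1651/19, P₂ = 1105/19

Market 1: 260 - 3P₁ + 3P₂ = 2P₁ → 5P₁ - 3P₂ = 260.
Market 2: 5P₂ - 2P₁ = 117.
Eliminating P₂: 5×(1) + 3×(2) gives 19P₁ = 1651, so P₁ = 1651/19.
Back-substitute into (2): P₂ = (117 + 2×1651/19) / 5 = 1105/19.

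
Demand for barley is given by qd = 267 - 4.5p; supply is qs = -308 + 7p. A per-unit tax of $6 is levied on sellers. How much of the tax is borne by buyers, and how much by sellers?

Pre-tax equilibrium: p* = 50, q* = 42.
Tax on sellers shifts supply to qs = -308 + 7(p − 6) = -350 + 7p.
267 - 4.5p = -350 + 7p gives buyer price pb = 1234/23; sellers receive ps = 1234/23 − 6 = 1096/23.
New quantity: q = 267 − 4.5(1234/23) = 588/23.
Buyer burden = 1234/23 − 50 = 84/23; seller burden = 50 − 1096/23 = 54/23.

Buyers bear 84/23, sellers bear 54/23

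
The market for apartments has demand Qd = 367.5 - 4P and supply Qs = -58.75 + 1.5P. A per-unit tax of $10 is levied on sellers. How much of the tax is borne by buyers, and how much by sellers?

Pre-tax equilibrium: P* = 77.5, Q* = 57.5.
Tax on sellers shifts supply to Qs = -58.75 + 1.5(P − 10) = -73.75 + 1.5P.
367.5 - 4P = -73.75 + 1.5P gives buyer price Pb = 1765/22; sellers receive Ps = 1765/22 − 10 = 1545/22.
New quantity: Q = 367.5 − 4(1765/22) = 1025/22.
Buyer burden = 1765/22 − 77.5 = 30/11; seller burden = 77.5 − 1545/22 = 80/11.

Buyers bear 30/11, sellers bear 80/11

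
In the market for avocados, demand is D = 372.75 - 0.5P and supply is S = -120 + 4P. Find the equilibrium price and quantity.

Set D = S: 372.75 - 0.5P = -120 + 4P.
492.75 = 4.5P, so P* = 109.5.
Q* = 372.75 − 0.5(109.5) = 318.

P* = 109.5, Q* = 318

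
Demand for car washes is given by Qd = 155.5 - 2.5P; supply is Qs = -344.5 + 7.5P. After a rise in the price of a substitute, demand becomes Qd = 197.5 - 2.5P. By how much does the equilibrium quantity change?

Original equilibrium: P* = 50, Q* = 30.5.
New equilibrium: 197.5 - 2.5P = -344.5 + 7.5P, so 542 = 10P and P' = 54.2; Q' = 197.5 − 2.5(54.2) = 62.
Change in quantity: 62 − 30.5 = 31.5.

ΔQ = 31.5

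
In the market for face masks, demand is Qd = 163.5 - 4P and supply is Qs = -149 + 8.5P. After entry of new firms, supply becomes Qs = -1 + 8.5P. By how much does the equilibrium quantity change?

ΔQ = 47.36

Original equilibrium: P* = 25, Q* = 63.5.
New equilibrium: 163.5 - 4P = -1 + 8.5P, so 164.5 = 12.5P and P' = 13.16; Q' = 163.5 − 4(13.16) = 110.86.
Change in quantity: 110.86 − 63.5 = 47.36.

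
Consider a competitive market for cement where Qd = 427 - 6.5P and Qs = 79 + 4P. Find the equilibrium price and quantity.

P* = 232/7, Q* = 1481/7

Set Qd = Qs: 427 - 6.5P = 79 + 4P.
348 = 10.5P, so P* = 232/7.
Q* = 427 − 6.5(232/7) = 1481/7.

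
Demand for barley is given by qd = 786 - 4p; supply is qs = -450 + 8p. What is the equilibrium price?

p* = 103

Set qd = qs: 786 - 4p = -450 + 8p.
1236 = 12p, so p* = 103.
q* = 786 − 4(103) = 374.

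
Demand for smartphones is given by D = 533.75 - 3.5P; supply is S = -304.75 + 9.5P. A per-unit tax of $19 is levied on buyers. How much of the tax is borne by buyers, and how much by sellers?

Pre-tax equilibrium: P* = 64.5, Q* = 308.
Tax on buyers shifts demand to D = 533.75 − 3.5(P + 19) = 467.25 - 3.5P.
467.25 - 3.5P = -304.75 + 9.5P gives seller price Ps = 772/13; buyers pay Pb = 772/13 + 19 = 1019/13.
New quantity: Q = 533.75 − 3.5(1019/13) = 13489/52.
Buyer burden = 1019/13 − 64.5 = 361/26; seller burden = 64.5 − 772/13 = 133/26.

Buyers bear 361/26, sellers bear 133/26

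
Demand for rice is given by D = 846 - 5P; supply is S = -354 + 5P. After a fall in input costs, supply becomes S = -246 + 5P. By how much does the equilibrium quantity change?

ΔQ = 54

Original equilibrium: P* = 120, Q* = 246.
New equilibrium: 846 - 5P = -246 + 5P, so 1092 = 10P and P' = 109.2; Q' = 846 − 5(109.2) = 300.
Change in quantity: 300 − 246 = 54.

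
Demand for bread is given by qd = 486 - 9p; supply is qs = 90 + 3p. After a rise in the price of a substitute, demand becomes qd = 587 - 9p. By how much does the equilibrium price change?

Δp = 101/12

Original equilibrium: p* = 33, q* = 189.
New equilibrium: 587 - 9p = 90 + 3p, so 497 = 12p and p' = 497/12; q' = 587 − 9(497/12) = 214.25.
Change in price: 497/12 − 33 = 101/12.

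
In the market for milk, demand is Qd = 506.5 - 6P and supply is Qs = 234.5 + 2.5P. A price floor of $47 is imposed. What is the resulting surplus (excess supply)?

Equilibrium price would be P* = 32, so the floor at 47 binds.
At P = 47: Qd = 224.5, Qs = 352.
Surplus = 352 − 224.5 = 127.5.

Surplus = 127.5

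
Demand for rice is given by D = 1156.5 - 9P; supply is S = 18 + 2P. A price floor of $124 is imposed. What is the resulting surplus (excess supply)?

Equilibrium price would be P* = 103.5, so the floor at 124 binds.
At P = 124: D = 40.5, S = 266.
Surplus = 266 − 40.5 = 225.5.

Surplus = 225.5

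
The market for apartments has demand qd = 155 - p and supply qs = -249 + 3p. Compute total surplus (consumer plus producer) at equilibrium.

Total surplus = 1944

Equilibrium: 155 - p = -249 + 3p gives p* = 101, q* = 54.
Demand choke price: p = 155; supply starts at p = 83.
CS = ½(155 − 101)(54) = 1458; PS = ½(101 − 83)(54) = 486.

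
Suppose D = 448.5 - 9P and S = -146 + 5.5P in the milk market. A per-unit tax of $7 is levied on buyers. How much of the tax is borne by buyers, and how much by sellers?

Buyers bear 77/29, sellers bear 126/29

Pre-tax equilibrium: P* = 41, Q* = 79.5.
Tax on buyers shifts demand to D = 448.5 − 9(P + 7) = 385.5 - 9P.
385.5 - 9P = -146 + 5.5P gives seller price Ps = 1063/29; buyers pay Pb = 1063/29 + 7 = 1266/29.
New quantity: Q = 448.5 − 9(1266/29) = 3225/58.
Buyer burden = 1266/29 − 41 = 77/29; seller burden = 41 − 1063/29 = 126/29.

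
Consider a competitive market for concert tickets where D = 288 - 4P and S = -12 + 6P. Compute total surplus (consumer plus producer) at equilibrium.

Equilibrium: 288 - 4P = -12 + 6P gives P* = 30, Q* = 168.
Demand choke price: P = 72; supply starts at P = 2.
CS = ½(72 − 30)(168) = 3528; PS = ½(30 − 2)(168) = 2352.

Total surplus = 5880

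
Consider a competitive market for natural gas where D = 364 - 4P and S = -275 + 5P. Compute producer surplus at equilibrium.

Equilibrium: 364 - 4P = -275 + 5P gives P* = 71, Q* = 80.
Supply starts at P = 55 (where S = 0).
PS = ½(71 − 55)(80) = 640.

Producer surplus = 640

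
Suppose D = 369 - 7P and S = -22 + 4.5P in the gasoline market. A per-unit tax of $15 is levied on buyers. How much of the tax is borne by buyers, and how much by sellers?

Pre-tax equilibrium: P* = 34, Q* = 131.
Tax on buyers shifts demand to D = 369 − 7(P + 15) = 264 - 7P.
264 - 7P = -22 + 4.5P gives seller price Ps = 572/23; buyers pay Pb = 572/23 + 15 = 917/23.
New quantity: Q = 369 − 7(917/23) = 2068/23.
Buyer burden = 917/23 − 34 = 135/23; seller burden = 34 − 572/23 = 210/23.

Buyers bear 135/23, sellers bear 210/23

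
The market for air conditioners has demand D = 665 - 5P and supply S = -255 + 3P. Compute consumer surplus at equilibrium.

Consumer surplus = 810

Equilibrium: 665 - 5P = -255 + 3P gives P* = 115, Q* = 90.
Demand choke price (D = 0): P = 133.
CS = ½(133 − 115)(90) = 810.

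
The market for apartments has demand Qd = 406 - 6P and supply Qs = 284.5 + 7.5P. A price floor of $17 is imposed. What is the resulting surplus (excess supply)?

Equilibrium price would be P* = 9, so the floor at 17 binds.
At P = 17: Qd = 304, Qs = 412.
Surplus = 412 − 304 = 108.

Surplus = 108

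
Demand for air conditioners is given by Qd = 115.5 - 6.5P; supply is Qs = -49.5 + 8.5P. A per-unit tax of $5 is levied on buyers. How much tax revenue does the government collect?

Tax revenue = 1535/12

Pre-tax equilibrium: P* = 11, Q* = 44.
Tax on buyers shifts demand to Qd = 115.5 − 6.5(P + 5) = 83 - 6.5P.
83 - 6.5P = -49.5 + 8.5P gives seller price Ps = 53/6; buyers pay Pb = 53/6 + 5 = 83/6.
New quantity: Q = 115.5 − 6.5(83/6) = 307/12.
Revenue = 5 × 307/12 = 1535/12.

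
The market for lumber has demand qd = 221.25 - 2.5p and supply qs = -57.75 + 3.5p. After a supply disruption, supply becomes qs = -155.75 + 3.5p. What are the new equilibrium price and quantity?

p' = 377/6, q' = 385/6

Original equilibrium: p* = 46.5, q* = 105.
New equilibrium: 221.25 - 2.5p = -155.75 + 3.5p, so 377 = 6p and p' = 377/6; q' = 221.25 − 2.5(377/6) = 385/6.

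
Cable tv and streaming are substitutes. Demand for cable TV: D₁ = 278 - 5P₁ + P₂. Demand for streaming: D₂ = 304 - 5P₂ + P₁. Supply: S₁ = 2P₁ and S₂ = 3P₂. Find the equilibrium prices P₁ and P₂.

Market 1: 278 - 5P₁ + P₂ = 2P₁ → 7P₁ - P₂ = 278.
Market 2: 8P₂ - P₁ = 304.
Eliminating P₂: 8×(1) + 1×(2) gives 55P₁ = 2528, so P₁ = 2528/55.
Back-substitute into (2): P₂ = (304 + 1×2528/55) / 8 = 2406/55.

P₁ = 2528/55, P₂ = 2406/55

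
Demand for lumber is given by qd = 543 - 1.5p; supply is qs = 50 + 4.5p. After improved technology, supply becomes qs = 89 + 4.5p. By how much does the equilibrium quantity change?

Δq = 9.75

Original equilibrium: p* = 493/6, q* = 419.75.
New equilibrium: 543 - 1.5p = 89 + 4.5p, so 454 = 6p and p' = 227/3; q' = 543 − 1.5(227/3) = 429.5.
Change in quantity: 429.5 − 419.75 = 9.75.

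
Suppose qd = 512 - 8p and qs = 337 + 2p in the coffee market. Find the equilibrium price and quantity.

Set qd = qs: 512 - 8p = 337 + 2p.
175 = 10p, so p* = 17.5.
q* = 512 − 8(17.5) = 372.

p* = 17.5, q* = 372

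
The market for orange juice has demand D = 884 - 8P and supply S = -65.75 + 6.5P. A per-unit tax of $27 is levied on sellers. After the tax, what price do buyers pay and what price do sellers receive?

Pre-tax equilibrium: P* = 65.5, Q* = 360.
Tax on sellers shifts supply to S = -65.75 + 6.5(P − 27) = -241.25 + 6.5P.
884 - 8P = -241.25 + 6.5P gives buyer price Pb = 4501/58; sellers receive Ps = 4501/58 − 27 = 2935/58.
New quantity: Q = 884 − 8(4501/58) = 7632/29.

Buyers pay 4501/58, sellers receive 2935/58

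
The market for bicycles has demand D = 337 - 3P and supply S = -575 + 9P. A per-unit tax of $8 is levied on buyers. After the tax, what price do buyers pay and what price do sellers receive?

Buyers pay $82, sellers receive $74

Pre-tax equilibrium: P* = 76, Q* = 109.
Tax on buyers shifts demand to D = 337 − 3(P + 8) = 313 - 3P.
313 - 3P = -575 + 9P gives seller price Ps = 74; buyers pay Pb = 74 + 8 = 82.
New quantity: Q = 337 − 3(82) = 91.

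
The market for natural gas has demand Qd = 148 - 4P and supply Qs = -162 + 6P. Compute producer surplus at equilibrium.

Equilibrium: 148 - 4P = -162 + 6P gives P* = 31, Q* = 24.
Supply starts at P = 27 (where Qs = 0).
PS = ½(31 − 27)(24) = 48.

Producer surplus = 48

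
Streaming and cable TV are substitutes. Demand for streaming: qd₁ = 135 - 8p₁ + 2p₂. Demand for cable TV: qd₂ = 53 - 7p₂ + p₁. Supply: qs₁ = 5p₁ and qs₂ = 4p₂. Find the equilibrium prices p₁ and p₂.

Market 1: 135 - 8p₁ + 2p₂ = 5p₁ → 13p₁ - 2p₂ = 135.
Market 2: 11p₂ - p₁ = 53.
Eliminating p₂: 11×(1) + 2×(2) gives 141p₁ = 1591, so p₁ = 1591/141.
Back-substitute into (2): p₂ = (53 + 1×1591/141) / 11 = 824/141.

p₁ = 1591/141, p₂ = 824/141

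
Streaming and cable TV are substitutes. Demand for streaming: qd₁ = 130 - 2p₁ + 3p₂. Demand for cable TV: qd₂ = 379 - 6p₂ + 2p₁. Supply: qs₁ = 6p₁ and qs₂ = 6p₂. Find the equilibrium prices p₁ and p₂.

Market 1: 130 - 2p₁ + 3p₂ = 6p₁ → 8p₁ - 3p₂ = 130.
Market 2: 12p₂ - 2p₁ = 379.
Eliminating p₂: 12×(1) + 3×(2) gives 90p₁ = 2697, so p₁ = 899/30.
Back-substitute into (2): p₂ = (379 + 2×899/30) / 12 = 1646/45.

p₁ = 899/30, p₂ = 1646/45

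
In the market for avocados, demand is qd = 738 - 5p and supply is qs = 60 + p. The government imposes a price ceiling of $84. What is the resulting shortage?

Shortage = 174

Equilibrium price would be p* = 113, so the ceiling at 84 binds.
At p = 84: qd = 738 − 5(84) = 318, qs = 60 + 1(84) = 144.
Shortage = 318 − 144 = 174.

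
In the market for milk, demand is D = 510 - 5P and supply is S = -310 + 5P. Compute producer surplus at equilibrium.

Equilibrium: 510 - 5P = -310 + 5P gives P* = 82, Q* = 100.
Supply starts at P = 62 (where S = 0).
PS = ½(82 − 62)(100) = 1000.

Producer surplus = 1000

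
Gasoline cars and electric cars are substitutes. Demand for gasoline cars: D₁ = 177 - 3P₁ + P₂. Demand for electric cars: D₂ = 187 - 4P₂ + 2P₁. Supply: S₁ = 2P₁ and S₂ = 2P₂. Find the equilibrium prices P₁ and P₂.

Market 1: 177 - 3P₁ + P₂ = 2P₁ → 5P₁ - P₂ = 177.
Market 2: 6P₂ - 2P₁ = 187.
Eliminating P₂: 6×(1) + 1×(2) gives 28P₁ = 1249, so P₁ = 1249/28.
Back-substitute into (2): P₂ = (187 + 2×1249/28) / 6 = 1289/28.

P₁ = 1249/28, P₂ = 1289/28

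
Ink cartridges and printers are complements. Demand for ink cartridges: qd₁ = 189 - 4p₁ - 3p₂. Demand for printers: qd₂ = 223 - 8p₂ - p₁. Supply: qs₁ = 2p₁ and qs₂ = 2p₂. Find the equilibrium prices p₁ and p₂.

Market 1: 189 - 4p₁ - 3p₂ = 2p₁ → 6p₁ + 3p₂ = 189.
Market 2: 10p₂ + p₁ = 223.
Eliminating p₂: 10×(1) − 3×(2) gives 57p₁ = 1221, so p₁ = 407/19.
Back-substitute into (2): p₂ = (223 − 1×407/19) / 10 = 383/19.

p₁ = 407/19, p₂ = 383/19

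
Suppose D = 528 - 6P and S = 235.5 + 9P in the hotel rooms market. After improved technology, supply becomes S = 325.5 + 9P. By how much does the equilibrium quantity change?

Original equilibrium: P* = 19.5, Q* = 411.
New equilibrium: 528 - 6P = 325.5 + 9P, so 202.5 = 15P and P' = 13.5; Q' = 528 − 6(13.5) = 447.
Change in quantity: 447 − 411 = 36.

ΔQ = 36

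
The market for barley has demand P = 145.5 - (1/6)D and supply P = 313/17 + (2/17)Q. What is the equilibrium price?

Set the two price expressions equal: 145.5 - (1/6)Q = 313/17 + (2/17)Q.
4321/34 = (29/102)Q, so Q* = 447.
P* = 145.5 − (1/6)(447) = 71.

P* = 71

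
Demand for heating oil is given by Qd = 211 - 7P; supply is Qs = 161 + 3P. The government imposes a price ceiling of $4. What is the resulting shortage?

Equilibrium price would be P* = 5, so the ceiling at 4 binds.
At P = 4: Qd = 211 − 7(4) = 183, Qs = 161 + 3(4) = 173.
Shortage = 183 − 173 = 10.

Shortage = 10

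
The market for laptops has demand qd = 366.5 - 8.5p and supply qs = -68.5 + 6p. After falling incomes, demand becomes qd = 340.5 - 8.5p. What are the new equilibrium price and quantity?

p' = 818/29, q' = 5843/58

Original equilibrium: p* = 30, q* = 111.5.
New equilibrium: 340.5 - 8.5p = -68.5 + 6p, so 409 = 14.5p and p' = 818/29; q' = 340.5 − 8.5(818/29) = 5843/58.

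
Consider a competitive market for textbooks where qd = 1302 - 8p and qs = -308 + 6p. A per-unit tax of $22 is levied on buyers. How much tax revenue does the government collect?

Tax revenue = 47212/7

Pre-tax equilibrium: p* = 115, q* = 382.
Tax on buyers shifts demand to qd = 1302 − 8(p + 22) = 1126 - 8p.
1126 - 8p = -308 + 6p gives seller price ps = 717/7; buyers pay pb = 717/7 + 22 = 871/7.
New quantity: q = 1302 − 8(871/7) = 2146/7.
Revenue = 22 × 2146/7 = 47212/7.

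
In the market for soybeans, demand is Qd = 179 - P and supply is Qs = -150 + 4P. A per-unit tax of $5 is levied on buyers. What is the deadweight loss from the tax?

Pre-tax equilibrium: P* = 65.8, Q* = 113.2.
Tax on buyers shifts demand to Qd = 179 − 1(P + 5) = 174 - P.
174 - P = -150 + 4P gives seller price Ps = 64.8; buyers pay Pb = 64.8 + 5 = 69.8.
New quantity: Q = 179 − 1(69.8) = 109.2.
DWL = ½ × 5 × (113.2 − 109.2) = 10.

Deadweight loss = 10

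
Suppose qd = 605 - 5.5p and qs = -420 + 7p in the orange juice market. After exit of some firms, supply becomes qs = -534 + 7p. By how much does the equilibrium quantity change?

Original equilibrium: p* = 82, q* = 154.
New equilibrium: 605 - 5.5p = -534 + 7p, so 1139 = 12.5p and p' = 91.12; q' = 605 − 5.5(91.12) = 103.84.
Change in quantity: 103.84 − 154 = -50.16.

Δq = -50.16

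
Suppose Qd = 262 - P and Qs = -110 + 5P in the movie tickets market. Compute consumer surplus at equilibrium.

Consumer surplus = 20000

Equilibrium: 262 - P = -110 + 5P gives P* = 62, Q* = 200.
Demand choke price (Qd = 0): P = 262.
CS = ½(262 − 62)(200) = 20000.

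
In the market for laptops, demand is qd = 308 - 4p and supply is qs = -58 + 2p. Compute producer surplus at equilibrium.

Equilibrium: 308 - 4p = -58 + 2p gives p* = 61, q* = 64.
Supply starts at p = 29 (where qs = 0).
PS = ½(61 − 29)(64) = 1024.

Producer surplus = 1024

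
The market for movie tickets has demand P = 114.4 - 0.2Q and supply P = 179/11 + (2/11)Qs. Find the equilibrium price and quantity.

Set the two price expressions equal: 114.4 - 0.2Q = 179/11 + (2/11)Q.
5397/55 = (21/55)Q, so Q* = 257.
P* = 114.4 − (0.2)(257) = 63.

P* = 63, Q* = 257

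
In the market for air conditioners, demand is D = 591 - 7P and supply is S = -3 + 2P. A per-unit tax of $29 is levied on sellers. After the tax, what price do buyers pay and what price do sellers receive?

Buyers pay 652/9, sellers receive 391/9

Pre-tax equilibrium: P* = 66, Q* = 129.
Tax on sellers shifts supply to S = -3 + 2(P − 29) = -61 + 2P.
591 - 7P = -61 + 2P gives buyer price Pb = 652/9; sellers receive Ps = 652/9 − 29 = 391/9.
New quantity: Q = 591 − 7(652/9) = 755/9.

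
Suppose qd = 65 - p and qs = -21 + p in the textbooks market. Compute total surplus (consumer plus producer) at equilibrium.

Total surplus = 484

Equilibrium: 65 - p = -21 + p gives p* = 43, q* = 22.
Demand choke price: p = 65; supply starts at p = 21.
CS = ½(65 − 43)(22) = 242; PS = ½(43 − 21)(22) = 242.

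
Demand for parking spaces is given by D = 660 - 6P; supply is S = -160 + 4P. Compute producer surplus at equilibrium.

Producer surplus = 3528

Equilibrium: 660 - 6P = -160 + 4P gives P* = 82, Q* = 168.
Supply starts at P = 40 (where S = 0).
PS = ½(82 − 40)(168) = 3528.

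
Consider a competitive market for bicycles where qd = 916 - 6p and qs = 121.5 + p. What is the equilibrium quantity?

q* = 235

Set qd = qs: 916 - 6p = 121.5 + p.
794.5 = 7p, so p* = 113.5.
q* = 916 − 6(113.5) = 235.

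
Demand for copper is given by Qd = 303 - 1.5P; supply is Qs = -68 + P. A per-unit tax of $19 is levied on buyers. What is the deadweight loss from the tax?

Pre-tax equilibrium: P* = 148.4, Q* = 80.4.
Tax on buyers shifts demand to Qd = 303 − 1.5(P + 19) = 274.5 - 1.5P.
274.5 - 1.5P = -68 + P gives seller price Ps = 137; buyers pay Pb = 137 + 19 = 156.
New quantity: Q = 303 − 1.5(156) = 69.
DWL = ½ × 19 × (80.4 − 69) = 108.3.

Deadweight loss = 108.3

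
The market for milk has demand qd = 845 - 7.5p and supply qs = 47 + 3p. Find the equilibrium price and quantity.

p* = 76, q* = 275

Set qd = qs: 845 - 7.5p = 47 + 3p.
798 = 10.5p, so p* = 76.
q* = 845 − 7.5(76) = 275.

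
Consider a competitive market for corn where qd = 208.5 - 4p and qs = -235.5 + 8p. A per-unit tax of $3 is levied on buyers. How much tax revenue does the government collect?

Tax revenue = 157.5

Pre-tax equilibrium: p* = 37, q* = 60.5.
Tax on buyers shifts demand to qd = 208.5 − 4(p + 3) = 196.5 - 4p.
196.5 - 4p = -235.5 + 8p gives seller price ps = 36; buyers pay pb = 36 + 3 = 39.
New quantity: q = 208.5 − 4(39) = 52.5.
Revenue = 3 × 52.5 = 157.5.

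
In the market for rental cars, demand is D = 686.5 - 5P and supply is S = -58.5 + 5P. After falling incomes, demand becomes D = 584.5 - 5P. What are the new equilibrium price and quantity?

P' = 64.3, Q' = 263

Original equilibrium: P* = 74.5, Q* = 314.
New equilibrium: 584.5 - 5P = -58.5 + 5P, so 643 = 10P and P' = 64.3; Q' = 584.5 − 5(64.3) = 263.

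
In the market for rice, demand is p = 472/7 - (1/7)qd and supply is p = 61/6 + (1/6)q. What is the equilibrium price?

Set the two price expressions equal: 472/7 - (1/7)q = 61/6 + (1/6)q.
2405/42 = (13/42)q, so q* = 185.
p* = 472/7 − (1/7)(185) = 41.

p* = 41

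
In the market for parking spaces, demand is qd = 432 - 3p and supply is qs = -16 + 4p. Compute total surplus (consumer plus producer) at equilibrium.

Total surplus = 16800

Equilibrium: 432 - 3p = -16 + 4p gives p* = 64, q* = 240.
Demand choke price: p = 144; supply starts at p = 4.
CS = ½(144 − 64)(240) = 9600; PS = ½(64 − 4)(240) = 7200.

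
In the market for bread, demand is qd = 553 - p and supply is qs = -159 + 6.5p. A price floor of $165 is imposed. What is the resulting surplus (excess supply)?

Equilibrium price would be p* = 1424/15, so the floor at 165 binds.
At p = 165: qd = 388, qs = 913.5.
Surplus = 913.5 − 388 = 525.5.

Surplus = 525.5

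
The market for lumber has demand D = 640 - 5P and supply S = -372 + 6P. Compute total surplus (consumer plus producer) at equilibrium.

Total surplus = 5940

Equilibrium: 640 - 5P = -372 + 6P gives P* = 92, Q* = 180.
Demand choke price: P = 128; supply starts at P = 62.
CS = ½(128 − 92)(180) = 3240; PS = ½(92 − 62)(180) = 2700.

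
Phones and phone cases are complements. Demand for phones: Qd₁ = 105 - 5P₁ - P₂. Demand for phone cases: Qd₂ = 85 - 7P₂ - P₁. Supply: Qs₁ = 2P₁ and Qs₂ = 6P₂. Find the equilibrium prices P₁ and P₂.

P₁ = 128/9, P₂ = 49/9

Market 1: 105 - 5P₁ - P₂ = 2P₁ → 7P₁ + P₂ = 105.
Market 2: 13P₂ + P₁ = 85.
Eliminating P₂: 13×(1) − 1×(2) gives 90P₁ = 1280, so P₁ = 128/9.
Back-substitute into (2): P₂ = (85 − 1×128/9) / 13 = 49/9.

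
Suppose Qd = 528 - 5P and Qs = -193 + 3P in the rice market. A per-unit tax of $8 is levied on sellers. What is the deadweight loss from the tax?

Deadweight loss = 60

Pre-tax equilibrium: P* = 90.125, Q* = 77.375.
Tax on sellers shifts supply to Qs = -193 + 3(P − 8) = -217 + 3P.
528 - 5P = -217 + 3P gives buyer price Pb = 93.125; sellers receive Ps = 93.125 − 8 = 85.125.
New quantity: Q = 528 − 5(93.125) = 62.375.
DWL = ½ × 8 × (77.375 − 62.375) = 60.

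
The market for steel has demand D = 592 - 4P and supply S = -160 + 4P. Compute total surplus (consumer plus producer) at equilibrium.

Total surplus = 11664

Equilibrium: 592 - 4P = -160 + 4P gives P* = 94, Q* = 216.
Demand choke price: P = 148; supply starts at P = 40.
CS = ½(148 − 94)(216) = 5832; PS = ½(94 − 40)(216) = 5832.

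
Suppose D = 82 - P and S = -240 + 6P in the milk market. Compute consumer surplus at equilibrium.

Consumer surplus = 648

Equilibrium: 82 - P = -240 + 6P gives P* = 46, Q* = 36.
Demand choke price (D = 0): P = 82.
CS = ½(82 − 46)(36) = 648.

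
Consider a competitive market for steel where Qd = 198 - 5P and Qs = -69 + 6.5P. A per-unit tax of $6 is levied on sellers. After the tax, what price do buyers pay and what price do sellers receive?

Buyers pay 612/23, sellers receive 474/23

Pre-tax equilibrium: P* = 534/23, Q* = 1884/23.
Tax on sellers shifts supply to Qs = -69 + 6.5(P − 6) = -108 + 6.5P.
198 - 5P = -108 + 6.5P gives buyer price Pb = 612/23; sellers receive Ps = 612/23 − 6 = 474/23.
New quantity: Q = 198 − 5(612/23) = 1494/23.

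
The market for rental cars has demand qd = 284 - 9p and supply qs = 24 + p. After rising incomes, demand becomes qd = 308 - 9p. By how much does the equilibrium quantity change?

Δq = 2.4

Original equilibrium: p* = 26, q* = 50.
New equilibrium: 308 - 9p = 24 + p, so 284 = 10p and p' = 28.4; q' = 308 − 9(28.4) = 52.4.
Change in quantity: 52.4 − 50 = 2.4.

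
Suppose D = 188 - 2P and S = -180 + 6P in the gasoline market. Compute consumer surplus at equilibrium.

Equilibrium: 188 - 2P = -180 + 6P gives P* = 46, Q* = 96.
Demand choke price (D = 0): P = 94.
CS = ½(94 − 46)(96) = 2304.

Consumer surplus = 2304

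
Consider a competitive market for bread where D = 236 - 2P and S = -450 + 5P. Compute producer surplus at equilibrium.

Producer surplus = 160

Equilibrium: 236 - 2P = -450 + 5P gives P* = 98, Q* = 40.
Supply starts at P = 90 (where S = 0).
PS = ½(98 − 90)(40) = 160.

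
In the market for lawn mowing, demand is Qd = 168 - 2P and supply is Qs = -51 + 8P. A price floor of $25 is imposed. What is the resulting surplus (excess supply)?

Equilibrium price would be P* = 21.9, so the floor at 25 binds.
At P = 25: Qd = 118, Qs = 149.
Surplus = 149 − 118 = 31.

Surplus = 31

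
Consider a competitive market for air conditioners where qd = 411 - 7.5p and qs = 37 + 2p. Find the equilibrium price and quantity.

Set qd = qs: 411 - 7.5p = 37 + 2p.
374 = 9.5p, so p* = 748/19.
q* = 411 − 7.5(748/19) = 2199/19.

p* = 748/19, q* = 2199/19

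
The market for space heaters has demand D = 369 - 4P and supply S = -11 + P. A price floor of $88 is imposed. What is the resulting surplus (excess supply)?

Equilibrium price would be P* = 76, so the floor at 88 binds.
At P = 88: D = 17, S = 77.
Surplus = 77 − 17 = 60.

Surplus = 60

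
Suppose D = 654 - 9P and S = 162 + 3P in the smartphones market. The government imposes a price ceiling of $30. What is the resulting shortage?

Shortage = 132

Equilibrium price would be P* = 41, so the ceiling at 30 binds.
At P = 30: D = 654 − 9(30) = 384, S = 162 + 3(30) = 252.
Shortage = 384 − 252 = 132.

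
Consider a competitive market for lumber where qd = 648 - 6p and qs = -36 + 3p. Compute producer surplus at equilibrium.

Equilibrium: 648 - 6p = -36 + 3p gives p* = 76, q* = 192.
Supply starts at p = 12 (where qs = 0).
PS = ½(76 − 12)(192) = 6144.

Producer surplus = 6144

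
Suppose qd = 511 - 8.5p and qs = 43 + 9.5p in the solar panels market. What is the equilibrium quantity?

q* = 290

Set qd = qs: 511 - 8.5p = 43 + 9.5p.
468 = 18p, so p* = 26.
q* = 511 − 8.5(26) = 290.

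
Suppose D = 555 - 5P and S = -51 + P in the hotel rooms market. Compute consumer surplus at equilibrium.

Consumer surplus = 250

Equilibrium: 555 - 5P = -51 + P gives P* = 101, Q* = 50.
Demand choke price (D = 0): P = 111.
CS = ½(111 − 101)(50) = 250.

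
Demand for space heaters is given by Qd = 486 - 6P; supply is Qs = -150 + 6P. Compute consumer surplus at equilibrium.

Equilibrium: 486 - 6P = -150 + 6P gives P* = 53, Q* = 168.
Demand choke price (Qd = 0): P = 81.
CS = ½(81 − 53)(168) = 2352.

Consumer surplus = 2352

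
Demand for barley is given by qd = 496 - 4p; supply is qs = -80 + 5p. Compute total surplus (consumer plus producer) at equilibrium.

Equilibrium: 496 - 4p = -80 + 5p gives p* = 64, q* = 240.
Demand choke price: p = 124; supply starts at p = 16.
CS = ½(124 − 64)(240) = 7200; PS = ½(64 − 16)(240) = 5760.

Total surplus = 12960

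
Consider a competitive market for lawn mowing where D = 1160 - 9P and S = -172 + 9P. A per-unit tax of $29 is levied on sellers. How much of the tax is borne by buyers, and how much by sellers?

Buyers bear $14.5, sellers bear $14.5

Pre-tax equilibrium: P* = 74, Q* = 494.
Tax on sellers shifts supply to S = -172 + 9(P − 29) = -433 + 9P.
1160 - 9P = -433 + 9P gives buyer price Pb = 88.5; sellers receive Ps = 88.5 − 29 = 59.5.
New quantity: Q = 1160 − 9(88.5) = 363.5.
Buyer burden = 88.5 − 74 = 14.5; seller burden = 74 − 59.5 = 14.5.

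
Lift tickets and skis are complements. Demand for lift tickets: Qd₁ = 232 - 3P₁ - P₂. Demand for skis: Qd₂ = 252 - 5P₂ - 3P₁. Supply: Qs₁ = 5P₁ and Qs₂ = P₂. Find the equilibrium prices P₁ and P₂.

Market 1: 232 - 3P₁ - P₂ = 5P₁ → 8P₁ + P₂ = 232.
Market 2: 6P₂ + 3P₁ = 252.
Eliminating P₂: 6×(1) − 1×(2) gives 45P₁ = 1140, so P₁ = 76/3.
Back-substitute into (2): P₂ = (252 − 3×76/3) / 6 = 88/3.

P₁ = 76/3, P₂ = 88/3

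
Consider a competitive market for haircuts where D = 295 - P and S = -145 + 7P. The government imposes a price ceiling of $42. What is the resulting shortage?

Shortage = 104

Equilibrium price would be P* = 55, so the ceiling at 42 binds.
At P = 42: D = 295 − 1(42) = 253, S = -145 + 7(42) = 149.
Shortage = 253 − 149 = 104.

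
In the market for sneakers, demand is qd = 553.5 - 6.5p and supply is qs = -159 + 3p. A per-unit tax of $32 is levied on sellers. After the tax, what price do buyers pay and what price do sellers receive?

Pre-tax equilibrium: p* = 75, q* = 66.
Tax on sellers shifts supply to qs = -159 + 3(p − 32) = -255 + 3p.
553.5 - 6.5p = -255 + 3p gives buyer price pb = 1617/19; sellers receive ps = 1617/19 − 32 = 1009/19.
New quantity: q = 553.5 − 6.5(1617/19) = 6/19.

Buyers pay 1617/19, sellers receive 1009/19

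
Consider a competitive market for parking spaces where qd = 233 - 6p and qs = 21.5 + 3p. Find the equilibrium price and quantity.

Set qd = qs: 233 - 6p = 21.5 + 3p.
211.5 = 9p, so p* = 23.5.
q* = 233 − 6(23.5) = 92.

p* = 23.5, q* = 92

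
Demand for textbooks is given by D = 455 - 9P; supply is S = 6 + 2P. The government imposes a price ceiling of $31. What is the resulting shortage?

Equilibrium price would be P* = 449/11, so the ceiling at 31 binds.
At P = 31: D = 455 − 9(31) = 176, S = 6 + 2(31) = 68.
Shortage = 176 − 68 = 108.

Shortage = 108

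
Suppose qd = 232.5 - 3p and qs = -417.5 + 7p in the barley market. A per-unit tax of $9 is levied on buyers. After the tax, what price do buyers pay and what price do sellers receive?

Pre-tax equilibrium: p* = 65, q* = 37.5.
Tax on buyers shifts demand to qd = 232.5 − 3(p + 9) = 205.5 - 3p.
205.5 - 3p = -417.5 + 7p gives seller price ps = 62.3; buyers pay pb = 62.3 + 9 = 71.3.
New quantity: q = 232.5 − 3(71.3) = 18.6.

Buyers pay $71.3, sellers receive $62.3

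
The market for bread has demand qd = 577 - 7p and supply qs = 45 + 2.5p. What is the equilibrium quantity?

Set qd = qs: 577 - 7p = 45 + 2.5p.
532 = 9.5p, so p* = 56.
q* = 577 − 7(56) = 185.

q* = 185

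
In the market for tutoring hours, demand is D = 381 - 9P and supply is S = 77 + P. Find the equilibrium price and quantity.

P* = 30.4, Q* = 107.4

Set D = S: 381 - 9P = 77 + P.
304 = 10P, so P* = 30.4.
Q* = 381 − 9(30.4) = 107.4.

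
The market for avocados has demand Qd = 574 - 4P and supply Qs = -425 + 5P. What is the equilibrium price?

P* = 111

Set Qd = Qs: 574 - 4P = -425 + 5P.
999 = 9P, so P* = 111.
Q* = 574 − 4(111) = 130.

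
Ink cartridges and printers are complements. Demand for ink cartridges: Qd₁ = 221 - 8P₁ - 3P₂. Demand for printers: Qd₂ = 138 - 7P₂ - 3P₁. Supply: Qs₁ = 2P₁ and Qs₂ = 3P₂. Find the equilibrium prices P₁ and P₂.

P₁ = 1796/91, P₂ = 717/91

Market 1: 221 - 8P₁ - 3P₂ = 2P₁ → 10P₁ + 3P₂ = 221.
Market 2: 10P₂ + 3P₁ = 138.
Eliminating P₂: 10×(1) − 3×(2) gives 91P₁ = 1796, so P₁ = 1796/91.
Back-substitute into (2): P₂ = (138 − 3×1796/91) / 10 = 717/91.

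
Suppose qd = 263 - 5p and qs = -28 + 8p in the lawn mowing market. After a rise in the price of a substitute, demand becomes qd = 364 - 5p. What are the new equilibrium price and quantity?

p' = 392/13, q' = 2772/13

Original equilibrium: p* = 291/13, q* = 1964/13.
New equilibrium: 364 - 5p = -28 + 8p, so 392 = 13p and p' = 392/13; q' = 364 − 5(392/13) = 2772/13.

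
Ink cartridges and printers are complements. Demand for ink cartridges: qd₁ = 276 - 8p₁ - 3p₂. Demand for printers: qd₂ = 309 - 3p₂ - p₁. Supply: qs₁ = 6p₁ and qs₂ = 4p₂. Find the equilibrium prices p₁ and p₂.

Market 1: 276 - 8p₁ - 3p₂ = 6p₁ → 14p₁ + 3p₂ = 276.
Market 2: 7p₂ + p₁ = 309.
Eliminating p₂: 7×(1) − 3×(2) gives 95p₁ = 1005, so p₁ = 201/19.
Back-substitute into (2): p₂ = (309 − 1×201/19) / 7 = 810/19.

p₁ = 201/19, p₂ = 810/19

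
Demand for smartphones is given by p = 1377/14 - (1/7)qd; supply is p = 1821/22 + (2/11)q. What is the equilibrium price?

p* = 91.5

Set the two price expressions equal: 1377/14 - (1/7)q = 1821/22 + (2/11)q.
1200/77 = (25/77)q, so q* = 48.
p* = 1377/14 − (1/7)(48) = 91.5.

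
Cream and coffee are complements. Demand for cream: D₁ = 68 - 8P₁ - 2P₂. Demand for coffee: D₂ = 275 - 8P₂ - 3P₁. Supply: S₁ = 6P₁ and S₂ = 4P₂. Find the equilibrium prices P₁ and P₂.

Market 1: 68 - 8P₁ - 2P₂ = 6P₁ → 14P₁ + 2P₂ = 68.
Market 2: 12P₂ + 3P₁ = 275.
Eliminating P₂: 12×(1) − 2×(2) gives 162P₁ = 266, so P₁ = 133/81.
Back-substitute into (2): P₂ = (275 − 3×133/81) / 12 = 1823/81.

P₁ = 133/81, P₂ = 1823/81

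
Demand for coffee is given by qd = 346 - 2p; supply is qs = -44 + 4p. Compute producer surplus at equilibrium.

Producer surplus = 5832

Equilibrium: 346 - 2p = -44 + 4p gives p* = 65, q* = 216.
Supply starts at p = 11 (where qs = 0).
PS = ½(65 − 11)(216) = 5832.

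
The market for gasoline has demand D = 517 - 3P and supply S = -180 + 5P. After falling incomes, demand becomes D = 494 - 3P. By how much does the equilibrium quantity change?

ΔQ = -14.375

Original equilibrium: P* = 87.125, Q* = 255.625.
New equilibrium: 494 - 3P = -180 + 5P, so 674 = 8P and P' = 84.25; Q' = 494 − 3(84.25) = 241.25.
Change in quantity: 241.25 − 255.625 = -14.375.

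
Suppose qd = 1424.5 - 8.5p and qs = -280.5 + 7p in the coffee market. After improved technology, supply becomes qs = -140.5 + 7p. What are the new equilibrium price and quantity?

Original equilibrium: p* = 110, q* = 489.5.
New equilibrium: 1424.5 - 8.5p = -140.5 + 7p, so 1565 = 15.5p and p' = 3130/31; q' = 1424.5 − 8.5(3130/31) = 35109/62.

p' = 3130/31, q' = 35109/62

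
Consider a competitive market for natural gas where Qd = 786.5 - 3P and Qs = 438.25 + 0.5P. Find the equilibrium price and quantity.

Set Qd = Qs: 786.5 - 3P = 438.25 + 0.5P.
348.25 = 3.5P, so P* = 99.5.
Q* = 786.5 − 3(99.5) = 488.

P* = 99.5, Q* = 488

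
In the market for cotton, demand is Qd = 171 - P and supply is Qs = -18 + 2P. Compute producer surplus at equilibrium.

Equilibrium: 171 - P = -18 + 2P gives P* = 63, Q* = 108.
Supply starts at P = 9 (where Qs = 0).
PS = ½(63 − 9)(108) = 2916.

Producer surplus = 2916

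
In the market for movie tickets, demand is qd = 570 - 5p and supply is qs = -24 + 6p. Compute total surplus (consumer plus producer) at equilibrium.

Total surplus = 16500

Equilibrium: 570 - 5p = -24 + 6p gives p* = 54, q* = 300.
Demand choke price: p = 114; supply starts at p = 4.
CS = ½(114 − 54)(300) = 9000; PS = ½(54 − 4)(300) = 7500.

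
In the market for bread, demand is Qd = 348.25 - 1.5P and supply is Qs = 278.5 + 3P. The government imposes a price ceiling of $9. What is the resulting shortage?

Shortage = 29.25

Equilibrium price would be P* = 15.5, so the ceiling at 9 binds.
At P = 9: Qd = 348.25 − 1.5(9) = 334.75, Qs = 278.5 + 3(9) = 305.5.
Shortage = 334.75 − 305.5 = 29.25.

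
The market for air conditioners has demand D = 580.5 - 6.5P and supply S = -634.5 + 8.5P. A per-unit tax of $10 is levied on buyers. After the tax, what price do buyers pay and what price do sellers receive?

Pre-tax equilibrium: P* = 81, Q* = 54.
Tax on buyers shifts demand to D = 580.5 − 6.5(P + 10) = 515.5 - 6.5P.
515.5 - 6.5P = -634.5 + 8.5P gives seller price Ps = 230/3; buyers pay Pb = 230/3 + 10 = 260/3.
New quantity: Q = 580.5 − 6.5(260/3) = 103/6.

Buyers pay 260/3, sellers receive 230/3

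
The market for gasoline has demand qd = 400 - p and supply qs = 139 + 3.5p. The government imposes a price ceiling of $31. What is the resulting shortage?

Equilibrium price would be p* = 58, so the ceiling at 31 binds.
At p = 31: qd = 400 − 1(31) = 369, qs = 139 + 3.5(31) = 247.5.
Shortage = 369 − 247.5 = 121.5.

Shortage = 121.5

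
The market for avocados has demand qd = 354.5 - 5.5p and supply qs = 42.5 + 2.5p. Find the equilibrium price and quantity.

Set qd = qs: 354.5 - 5.5p = 42.5 + 2.5p.
312 = 8p, so p* = 39.
q* = 354.5 − 5.5(39) = 140.

p* = 39, q* = 140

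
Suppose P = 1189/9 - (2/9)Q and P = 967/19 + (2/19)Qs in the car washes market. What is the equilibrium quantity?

Set the two price expressions equal: 1189/9 - (2/9)Q = 967/19 + (2/19)Q.
13888/171 = (56/171)Q, so Q* = 248.
P* = 1189/9 − (2/9)(248) = 77.

Q* = 248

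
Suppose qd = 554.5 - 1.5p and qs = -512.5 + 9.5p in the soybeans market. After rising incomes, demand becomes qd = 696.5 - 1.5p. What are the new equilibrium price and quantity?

Original equilibrium: p* = 97, q* = 409.
New equilibrium: 696.5 - 1.5p = -512.5 + 9.5p, so 1209 = 11p and p' = 1209/11; q' = 696.5 − 1.5(1209/11) = 5848/11.

p' = 1209/11, q' = 5848/11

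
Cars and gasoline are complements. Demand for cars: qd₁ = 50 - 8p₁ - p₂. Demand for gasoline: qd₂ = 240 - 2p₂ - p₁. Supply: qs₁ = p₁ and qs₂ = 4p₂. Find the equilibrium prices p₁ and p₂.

p₁ = 60/53, p₂ = 2110/53

Market 1: 50 - 8p₁ - p₂ = p₁ → 9p₁ + p₂ = 50.
Market 2: 6p₂ + p₁ = 240.
Eliminating p₂: 6×(1) − 1×(2) gives 53p₁ = 60, so p₁ = 60/53.
Back-substitute into (2): p₂ = (240 − 1×60/53) / 6 = 2110/53.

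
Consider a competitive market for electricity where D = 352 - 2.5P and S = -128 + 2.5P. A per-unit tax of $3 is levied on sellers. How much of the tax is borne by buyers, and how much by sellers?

Pre-tax equilibrium: P* = 96, Q* = 112.
Tax on sellers shifts supply to S = -128 + 2.5(P − 3) = -135.5 + 2.5P.
352 - 2.5P = -135.5 + 2.5P gives buyer price Pb = 97.5; sellers receive Ps = 97.5 − 3 = 94.5.
New quantity: Q = 352 − 2.5(97.5) = 108.25.
Buyer burden = 97.5 − 96 = 1.5; seller burden = 96 − 94.5 = 1.5.

Buyers bear $1.5, sellers bear $1.5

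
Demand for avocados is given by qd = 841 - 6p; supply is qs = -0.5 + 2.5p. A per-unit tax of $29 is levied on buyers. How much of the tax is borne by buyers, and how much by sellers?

Pre-tax equilibrium: p* = 99, q* = 247.
Tax on buyers shifts demand to qd = 841 − 6(p + 29) = 667 - 6p.
667 - 6p = -0.5 + 2.5p gives seller price ps = 1335/17; buyers pay pb = 1335/17 + 29 = 1828/17.
New quantity: q = 841 − 6(1828/17) = 3329/17.
Buyer burden = 1828/17 − 99 = 145/17; seller burden = 99 − 1335/17 = 348/17.

Buyers bear 145/17, sellers bear 348/17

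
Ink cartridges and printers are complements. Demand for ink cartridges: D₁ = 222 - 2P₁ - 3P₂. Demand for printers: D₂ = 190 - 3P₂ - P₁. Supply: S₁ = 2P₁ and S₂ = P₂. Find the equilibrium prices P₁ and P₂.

Market 1: 222 - 2P₁ - 3P₂ = 2P₁ → 4P₁ + 3P₂ = 222.
Market 2: 4P₂ + P₁ = 190.
Eliminating P₂: 4×(1) − 3×(2) gives 13P₁ = 318, so P₁ = 318/13.
Back-substitute into (2): P₂ = (190 − 1×318/13) / 4 = 538/13.

P₁ = 318/13, P₂ = 538/13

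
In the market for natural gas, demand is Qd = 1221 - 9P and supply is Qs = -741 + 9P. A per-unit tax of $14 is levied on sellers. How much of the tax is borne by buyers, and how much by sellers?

Pre-tax equilibrium: P* = 109, Q* = 240.
Tax on sellers shifts supply to Qs = -741 + 9(P − 14) = -867 + 9P.
1221 - 9P = -867 + 9P gives buyer price Pb = 116; sellers receive Ps = 116 − 14 = 102.
New quantity: Q = 1221 − 9(116) = 177.
Buyer burden = 116 − 109 = 7; seller burden = 109 − 102 = 7.

Buyers bear $7, sellers bear $7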